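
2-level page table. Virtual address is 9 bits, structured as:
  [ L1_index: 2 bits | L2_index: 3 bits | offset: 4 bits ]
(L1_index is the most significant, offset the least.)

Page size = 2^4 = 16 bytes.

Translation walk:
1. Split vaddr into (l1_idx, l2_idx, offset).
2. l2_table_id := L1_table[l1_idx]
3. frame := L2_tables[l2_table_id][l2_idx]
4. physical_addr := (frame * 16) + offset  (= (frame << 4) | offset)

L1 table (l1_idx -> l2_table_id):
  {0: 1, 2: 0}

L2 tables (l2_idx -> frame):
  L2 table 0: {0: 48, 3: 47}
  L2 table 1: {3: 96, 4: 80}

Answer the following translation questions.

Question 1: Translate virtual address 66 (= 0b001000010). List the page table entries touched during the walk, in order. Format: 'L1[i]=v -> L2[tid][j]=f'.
Answer: L1[0]=1 -> L2[1][4]=80

Derivation:
vaddr = 66 = 0b001000010
Split: l1_idx=0, l2_idx=4, offset=2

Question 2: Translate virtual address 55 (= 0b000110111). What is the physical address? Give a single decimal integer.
Answer: 1543

Derivation:
vaddr = 55 = 0b000110111
Split: l1_idx=0, l2_idx=3, offset=7
L1[0] = 1
L2[1][3] = 96
paddr = 96 * 16 + 7 = 1543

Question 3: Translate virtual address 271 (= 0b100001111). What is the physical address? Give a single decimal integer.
Answer: 783

Derivation:
vaddr = 271 = 0b100001111
Split: l1_idx=2, l2_idx=0, offset=15
L1[2] = 0
L2[0][0] = 48
paddr = 48 * 16 + 15 = 783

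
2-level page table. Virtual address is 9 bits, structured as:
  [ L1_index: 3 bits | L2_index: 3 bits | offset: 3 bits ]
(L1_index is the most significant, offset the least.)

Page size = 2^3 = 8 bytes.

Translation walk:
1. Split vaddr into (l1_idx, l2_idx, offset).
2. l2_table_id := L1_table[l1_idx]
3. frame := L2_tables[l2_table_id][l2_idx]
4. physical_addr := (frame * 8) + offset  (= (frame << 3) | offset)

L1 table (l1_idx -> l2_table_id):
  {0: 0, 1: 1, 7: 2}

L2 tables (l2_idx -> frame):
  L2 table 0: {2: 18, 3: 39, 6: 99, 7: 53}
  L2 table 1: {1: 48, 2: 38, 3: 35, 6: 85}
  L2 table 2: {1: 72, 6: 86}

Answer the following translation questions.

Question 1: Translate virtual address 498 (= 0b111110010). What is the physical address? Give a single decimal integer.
vaddr = 498 = 0b111110010
Split: l1_idx=7, l2_idx=6, offset=2
L1[7] = 2
L2[2][6] = 86
paddr = 86 * 8 + 2 = 690

Answer: 690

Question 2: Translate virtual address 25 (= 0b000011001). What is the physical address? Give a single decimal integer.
Answer: 313

Derivation:
vaddr = 25 = 0b000011001
Split: l1_idx=0, l2_idx=3, offset=1
L1[0] = 0
L2[0][3] = 39
paddr = 39 * 8 + 1 = 313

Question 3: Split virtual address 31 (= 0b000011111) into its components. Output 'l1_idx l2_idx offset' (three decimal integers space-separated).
Answer: 0 3 7

Derivation:
vaddr = 31 = 0b000011111
  top 3 bits -> l1_idx = 0
  next 3 bits -> l2_idx = 3
  bottom 3 bits -> offset = 7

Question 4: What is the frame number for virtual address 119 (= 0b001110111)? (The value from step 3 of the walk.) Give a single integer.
Answer: 85

Derivation:
vaddr = 119: l1_idx=1, l2_idx=6
L1[1] = 1; L2[1][6] = 85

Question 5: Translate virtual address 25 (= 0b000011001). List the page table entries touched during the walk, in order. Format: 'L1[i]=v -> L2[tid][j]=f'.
Answer: L1[0]=0 -> L2[0][3]=39

Derivation:
vaddr = 25 = 0b000011001
Split: l1_idx=0, l2_idx=3, offset=1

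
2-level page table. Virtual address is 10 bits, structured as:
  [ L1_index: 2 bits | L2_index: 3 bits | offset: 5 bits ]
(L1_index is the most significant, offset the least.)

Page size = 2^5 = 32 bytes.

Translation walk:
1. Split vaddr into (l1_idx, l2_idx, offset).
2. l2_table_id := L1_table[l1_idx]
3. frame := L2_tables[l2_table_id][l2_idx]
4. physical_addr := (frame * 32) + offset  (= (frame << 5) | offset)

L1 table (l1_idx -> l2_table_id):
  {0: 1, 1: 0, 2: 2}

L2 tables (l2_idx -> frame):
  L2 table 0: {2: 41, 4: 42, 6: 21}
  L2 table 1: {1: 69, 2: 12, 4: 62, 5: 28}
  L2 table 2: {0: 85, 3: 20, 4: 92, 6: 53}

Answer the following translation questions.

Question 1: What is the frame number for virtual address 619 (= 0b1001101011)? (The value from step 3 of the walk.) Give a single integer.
Answer: 20

Derivation:
vaddr = 619: l1_idx=2, l2_idx=3
L1[2] = 2; L2[2][3] = 20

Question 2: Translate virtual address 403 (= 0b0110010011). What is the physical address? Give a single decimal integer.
vaddr = 403 = 0b0110010011
Split: l1_idx=1, l2_idx=4, offset=19
L1[1] = 0
L2[0][4] = 42
paddr = 42 * 32 + 19 = 1363

Answer: 1363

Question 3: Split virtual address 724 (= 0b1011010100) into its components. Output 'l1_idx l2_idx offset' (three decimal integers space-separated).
vaddr = 724 = 0b1011010100
  top 2 bits -> l1_idx = 2
  next 3 bits -> l2_idx = 6
  bottom 5 bits -> offset = 20

Answer: 2 6 20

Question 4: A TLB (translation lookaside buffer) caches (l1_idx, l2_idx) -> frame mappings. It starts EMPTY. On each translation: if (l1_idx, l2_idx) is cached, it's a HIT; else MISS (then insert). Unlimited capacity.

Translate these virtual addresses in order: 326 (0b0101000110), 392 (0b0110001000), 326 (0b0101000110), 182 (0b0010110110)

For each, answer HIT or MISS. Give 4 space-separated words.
vaddr=326: (1,2) not in TLB -> MISS, insert
vaddr=392: (1,4) not in TLB -> MISS, insert
vaddr=326: (1,2) in TLB -> HIT
vaddr=182: (0,5) not in TLB -> MISS, insert

Answer: MISS MISS HIT MISS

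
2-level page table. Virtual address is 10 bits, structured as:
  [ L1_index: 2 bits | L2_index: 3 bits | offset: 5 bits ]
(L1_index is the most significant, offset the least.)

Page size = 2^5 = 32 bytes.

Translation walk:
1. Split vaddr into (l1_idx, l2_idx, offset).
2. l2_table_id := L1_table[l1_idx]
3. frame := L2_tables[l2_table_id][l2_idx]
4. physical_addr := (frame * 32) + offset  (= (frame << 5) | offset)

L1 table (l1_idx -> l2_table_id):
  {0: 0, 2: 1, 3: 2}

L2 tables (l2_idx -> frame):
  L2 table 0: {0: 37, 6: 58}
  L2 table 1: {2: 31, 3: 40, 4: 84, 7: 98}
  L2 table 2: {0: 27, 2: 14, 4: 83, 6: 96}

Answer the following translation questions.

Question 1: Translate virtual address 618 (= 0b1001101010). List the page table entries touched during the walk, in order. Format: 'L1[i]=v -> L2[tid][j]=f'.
Answer: L1[2]=1 -> L2[1][3]=40

Derivation:
vaddr = 618 = 0b1001101010
Split: l1_idx=2, l2_idx=3, offset=10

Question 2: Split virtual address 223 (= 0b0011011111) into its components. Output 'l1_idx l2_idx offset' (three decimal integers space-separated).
vaddr = 223 = 0b0011011111
  top 2 bits -> l1_idx = 0
  next 3 bits -> l2_idx = 6
  bottom 5 bits -> offset = 31

Answer: 0 6 31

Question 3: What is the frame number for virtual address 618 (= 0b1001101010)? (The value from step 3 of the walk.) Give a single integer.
vaddr = 618: l1_idx=2, l2_idx=3
L1[2] = 1; L2[1][3] = 40

Answer: 40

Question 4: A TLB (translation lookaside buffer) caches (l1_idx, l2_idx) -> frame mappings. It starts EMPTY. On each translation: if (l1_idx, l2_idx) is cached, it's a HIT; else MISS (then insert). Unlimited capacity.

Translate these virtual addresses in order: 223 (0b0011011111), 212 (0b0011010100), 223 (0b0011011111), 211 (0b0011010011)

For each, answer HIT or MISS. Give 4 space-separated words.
Answer: MISS HIT HIT HIT

Derivation:
vaddr=223: (0,6) not in TLB -> MISS, insert
vaddr=212: (0,6) in TLB -> HIT
vaddr=223: (0,6) in TLB -> HIT
vaddr=211: (0,6) in TLB -> HIT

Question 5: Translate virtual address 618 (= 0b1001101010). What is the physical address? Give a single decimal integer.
Answer: 1290

Derivation:
vaddr = 618 = 0b1001101010
Split: l1_idx=2, l2_idx=3, offset=10
L1[2] = 1
L2[1][3] = 40
paddr = 40 * 32 + 10 = 1290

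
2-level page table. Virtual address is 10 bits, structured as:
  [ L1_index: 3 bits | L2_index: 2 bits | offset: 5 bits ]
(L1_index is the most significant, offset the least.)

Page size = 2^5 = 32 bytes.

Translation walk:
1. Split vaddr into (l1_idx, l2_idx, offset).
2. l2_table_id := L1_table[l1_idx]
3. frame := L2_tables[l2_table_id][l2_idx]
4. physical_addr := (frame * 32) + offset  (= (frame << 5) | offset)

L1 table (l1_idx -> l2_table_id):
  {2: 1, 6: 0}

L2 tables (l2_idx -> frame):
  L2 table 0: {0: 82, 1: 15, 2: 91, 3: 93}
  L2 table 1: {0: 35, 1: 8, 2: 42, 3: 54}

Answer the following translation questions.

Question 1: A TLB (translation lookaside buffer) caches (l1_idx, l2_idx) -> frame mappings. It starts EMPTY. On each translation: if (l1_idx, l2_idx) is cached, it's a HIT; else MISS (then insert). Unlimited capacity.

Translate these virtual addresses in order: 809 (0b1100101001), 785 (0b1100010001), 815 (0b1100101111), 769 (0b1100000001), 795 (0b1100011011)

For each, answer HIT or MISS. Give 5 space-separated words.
Answer: MISS MISS HIT HIT HIT

Derivation:
vaddr=809: (6,1) not in TLB -> MISS, insert
vaddr=785: (6,0) not in TLB -> MISS, insert
vaddr=815: (6,1) in TLB -> HIT
vaddr=769: (6,0) in TLB -> HIT
vaddr=795: (6,0) in TLB -> HIT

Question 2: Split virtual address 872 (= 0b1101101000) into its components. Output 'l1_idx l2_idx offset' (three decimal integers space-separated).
Answer: 6 3 8

Derivation:
vaddr = 872 = 0b1101101000
  top 3 bits -> l1_idx = 6
  next 2 bits -> l2_idx = 3
  bottom 5 bits -> offset = 8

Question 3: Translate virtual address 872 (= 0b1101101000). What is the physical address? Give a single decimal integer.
vaddr = 872 = 0b1101101000
Split: l1_idx=6, l2_idx=3, offset=8
L1[6] = 0
L2[0][3] = 93
paddr = 93 * 32 + 8 = 2984

Answer: 2984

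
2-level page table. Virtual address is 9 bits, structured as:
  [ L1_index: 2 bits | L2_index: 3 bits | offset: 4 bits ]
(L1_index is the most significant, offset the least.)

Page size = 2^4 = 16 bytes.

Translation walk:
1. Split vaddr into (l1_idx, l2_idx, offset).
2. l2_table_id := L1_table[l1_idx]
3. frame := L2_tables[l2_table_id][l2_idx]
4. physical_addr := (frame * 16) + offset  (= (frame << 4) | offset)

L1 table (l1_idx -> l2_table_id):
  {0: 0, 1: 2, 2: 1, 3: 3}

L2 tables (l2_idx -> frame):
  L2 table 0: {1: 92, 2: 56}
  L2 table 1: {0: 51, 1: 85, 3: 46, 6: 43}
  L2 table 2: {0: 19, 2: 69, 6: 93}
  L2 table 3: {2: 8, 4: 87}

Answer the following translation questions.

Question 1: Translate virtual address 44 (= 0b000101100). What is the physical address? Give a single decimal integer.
vaddr = 44 = 0b000101100
Split: l1_idx=0, l2_idx=2, offset=12
L1[0] = 0
L2[0][2] = 56
paddr = 56 * 16 + 12 = 908

Answer: 908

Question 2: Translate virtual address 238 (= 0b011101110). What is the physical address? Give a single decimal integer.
Answer: 1502

Derivation:
vaddr = 238 = 0b011101110
Split: l1_idx=1, l2_idx=6, offset=14
L1[1] = 2
L2[2][6] = 93
paddr = 93 * 16 + 14 = 1502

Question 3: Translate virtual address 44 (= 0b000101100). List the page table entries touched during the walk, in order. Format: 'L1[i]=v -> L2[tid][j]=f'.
Answer: L1[0]=0 -> L2[0][2]=56

Derivation:
vaddr = 44 = 0b000101100
Split: l1_idx=0, l2_idx=2, offset=12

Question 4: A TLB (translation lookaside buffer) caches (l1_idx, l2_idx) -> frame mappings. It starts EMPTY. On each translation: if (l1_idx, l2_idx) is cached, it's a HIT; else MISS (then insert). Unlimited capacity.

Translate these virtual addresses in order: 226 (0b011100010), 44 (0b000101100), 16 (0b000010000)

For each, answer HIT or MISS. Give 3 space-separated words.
vaddr=226: (1,6) not in TLB -> MISS, insert
vaddr=44: (0,2) not in TLB -> MISS, insert
vaddr=16: (0,1) not in TLB -> MISS, insert

Answer: MISS MISS MISS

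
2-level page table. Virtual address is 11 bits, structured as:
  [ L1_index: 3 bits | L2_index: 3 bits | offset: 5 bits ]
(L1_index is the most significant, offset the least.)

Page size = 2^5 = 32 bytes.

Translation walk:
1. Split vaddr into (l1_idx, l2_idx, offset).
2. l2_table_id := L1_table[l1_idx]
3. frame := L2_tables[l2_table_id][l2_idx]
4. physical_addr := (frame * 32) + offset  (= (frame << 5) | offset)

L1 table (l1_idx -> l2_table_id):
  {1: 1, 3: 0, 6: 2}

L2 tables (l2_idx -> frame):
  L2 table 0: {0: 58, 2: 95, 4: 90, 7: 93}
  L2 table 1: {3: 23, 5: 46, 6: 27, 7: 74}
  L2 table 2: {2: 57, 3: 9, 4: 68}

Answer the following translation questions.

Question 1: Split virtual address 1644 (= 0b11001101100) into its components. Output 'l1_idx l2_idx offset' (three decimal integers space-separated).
Answer: 6 3 12

Derivation:
vaddr = 1644 = 0b11001101100
  top 3 bits -> l1_idx = 6
  next 3 bits -> l2_idx = 3
  bottom 5 bits -> offset = 12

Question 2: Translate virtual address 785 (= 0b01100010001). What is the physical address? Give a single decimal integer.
Answer: 1873

Derivation:
vaddr = 785 = 0b01100010001
Split: l1_idx=3, l2_idx=0, offset=17
L1[3] = 0
L2[0][0] = 58
paddr = 58 * 32 + 17 = 1873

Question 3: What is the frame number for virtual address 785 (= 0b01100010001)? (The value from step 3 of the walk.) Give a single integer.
Answer: 58

Derivation:
vaddr = 785: l1_idx=3, l2_idx=0
L1[3] = 0; L2[0][0] = 58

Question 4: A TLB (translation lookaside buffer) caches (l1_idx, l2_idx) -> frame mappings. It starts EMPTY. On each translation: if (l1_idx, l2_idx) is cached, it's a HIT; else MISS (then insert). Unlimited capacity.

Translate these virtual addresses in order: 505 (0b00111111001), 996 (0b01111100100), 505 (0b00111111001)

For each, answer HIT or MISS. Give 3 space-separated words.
Answer: MISS MISS HIT

Derivation:
vaddr=505: (1,7) not in TLB -> MISS, insert
vaddr=996: (3,7) not in TLB -> MISS, insert
vaddr=505: (1,7) in TLB -> HIT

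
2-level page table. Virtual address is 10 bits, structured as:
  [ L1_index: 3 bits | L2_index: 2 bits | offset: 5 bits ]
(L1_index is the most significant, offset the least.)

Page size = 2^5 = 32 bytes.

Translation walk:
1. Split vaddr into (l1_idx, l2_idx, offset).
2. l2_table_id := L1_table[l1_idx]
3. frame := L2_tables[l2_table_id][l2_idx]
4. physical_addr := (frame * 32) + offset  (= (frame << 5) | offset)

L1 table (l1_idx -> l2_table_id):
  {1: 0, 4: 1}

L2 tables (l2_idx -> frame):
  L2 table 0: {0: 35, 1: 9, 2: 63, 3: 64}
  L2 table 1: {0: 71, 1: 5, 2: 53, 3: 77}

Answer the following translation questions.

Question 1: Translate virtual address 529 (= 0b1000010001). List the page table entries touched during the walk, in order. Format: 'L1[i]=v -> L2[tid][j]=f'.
Answer: L1[4]=1 -> L2[1][0]=71

Derivation:
vaddr = 529 = 0b1000010001
Split: l1_idx=4, l2_idx=0, offset=17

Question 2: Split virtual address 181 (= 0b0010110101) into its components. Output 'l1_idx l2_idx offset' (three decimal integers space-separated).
Answer: 1 1 21

Derivation:
vaddr = 181 = 0b0010110101
  top 3 bits -> l1_idx = 1
  next 2 bits -> l2_idx = 1
  bottom 5 bits -> offset = 21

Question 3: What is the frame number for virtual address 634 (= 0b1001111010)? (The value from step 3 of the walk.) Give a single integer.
Answer: 77

Derivation:
vaddr = 634: l1_idx=4, l2_idx=3
L1[4] = 1; L2[1][3] = 77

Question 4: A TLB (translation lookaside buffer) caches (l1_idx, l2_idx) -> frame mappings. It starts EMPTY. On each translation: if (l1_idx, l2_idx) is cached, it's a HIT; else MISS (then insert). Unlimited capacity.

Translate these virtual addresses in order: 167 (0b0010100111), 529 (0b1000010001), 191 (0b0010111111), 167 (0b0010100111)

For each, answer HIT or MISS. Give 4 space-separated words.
Answer: MISS MISS HIT HIT

Derivation:
vaddr=167: (1,1) not in TLB -> MISS, insert
vaddr=529: (4,0) not in TLB -> MISS, insert
vaddr=191: (1,1) in TLB -> HIT
vaddr=167: (1,1) in TLB -> HIT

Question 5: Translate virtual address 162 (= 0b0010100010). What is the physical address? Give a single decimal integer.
vaddr = 162 = 0b0010100010
Split: l1_idx=1, l2_idx=1, offset=2
L1[1] = 0
L2[0][1] = 9
paddr = 9 * 32 + 2 = 290

Answer: 290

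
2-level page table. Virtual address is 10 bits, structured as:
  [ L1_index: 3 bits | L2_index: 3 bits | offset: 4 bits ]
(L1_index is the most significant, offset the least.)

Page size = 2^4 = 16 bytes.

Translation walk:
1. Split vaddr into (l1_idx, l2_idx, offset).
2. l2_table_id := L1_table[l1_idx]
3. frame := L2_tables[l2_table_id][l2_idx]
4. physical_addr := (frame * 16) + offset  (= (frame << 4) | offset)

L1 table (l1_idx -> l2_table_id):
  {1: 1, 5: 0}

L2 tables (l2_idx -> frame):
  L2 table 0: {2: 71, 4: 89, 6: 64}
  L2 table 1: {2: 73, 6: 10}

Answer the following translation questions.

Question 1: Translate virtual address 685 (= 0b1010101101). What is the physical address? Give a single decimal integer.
Answer: 1149

Derivation:
vaddr = 685 = 0b1010101101
Split: l1_idx=5, l2_idx=2, offset=13
L1[5] = 0
L2[0][2] = 71
paddr = 71 * 16 + 13 = 1149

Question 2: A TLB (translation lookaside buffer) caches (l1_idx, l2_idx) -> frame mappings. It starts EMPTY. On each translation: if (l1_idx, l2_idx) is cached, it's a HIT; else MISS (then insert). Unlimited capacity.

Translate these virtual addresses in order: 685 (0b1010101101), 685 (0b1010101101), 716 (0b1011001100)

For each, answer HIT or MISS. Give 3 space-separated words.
vaddr=685: (5,2) not in TLB -> MISS, insert
vaddr=685: (5,2) in TLB -> HIT
vaddr=716: (5,4) not in TLB -> MISS, insert

Answer: MISS HIT MISS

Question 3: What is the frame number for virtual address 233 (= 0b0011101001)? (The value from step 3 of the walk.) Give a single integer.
Answer: 10

Derivation:
vaddr = 233: l1_idx=1, l2_idx=6
L1[1] = 1; L2[1][6] = 10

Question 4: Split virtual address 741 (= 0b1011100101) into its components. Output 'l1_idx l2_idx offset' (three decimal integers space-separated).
Answer: 5 6 5

Derivation:
vaddr = 741 = 0b1011100101
  top 3 bits -> l1_idx = 5
  next 3 bits -> l2_idx = 6
  bottom 4 bits -> offset = 5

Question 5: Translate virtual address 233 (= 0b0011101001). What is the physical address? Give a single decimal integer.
vaddr = 233 = 0b0011101001
Split: l1_idx=1, l2_idx=6, offset=9
L1[1] = 1
L2[1][6] = 10
paddr = 10 * 16 + 9 = 169

Answer: 169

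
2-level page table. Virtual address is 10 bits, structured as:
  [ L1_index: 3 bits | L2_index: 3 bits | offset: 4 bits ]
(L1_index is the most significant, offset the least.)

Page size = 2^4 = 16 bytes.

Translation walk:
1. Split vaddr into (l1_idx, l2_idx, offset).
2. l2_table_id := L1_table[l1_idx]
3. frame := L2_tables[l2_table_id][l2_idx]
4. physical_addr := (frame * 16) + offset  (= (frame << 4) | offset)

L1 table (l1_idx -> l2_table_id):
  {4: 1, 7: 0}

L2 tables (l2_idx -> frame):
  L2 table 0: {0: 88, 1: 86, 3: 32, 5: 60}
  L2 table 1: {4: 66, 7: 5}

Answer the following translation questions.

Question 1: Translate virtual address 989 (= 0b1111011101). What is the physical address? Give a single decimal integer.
vaddr = 989 = 0b1111011101
Split: l1_idx=7, l2_idx=5, offset=13
L1[7] = 0
L2[0][5] = 60
paddr = 60 * 16 + 13 = 973

Answer: 973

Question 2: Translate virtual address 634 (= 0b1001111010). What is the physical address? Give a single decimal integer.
Answer: 90

Derivation:
vaddr = 634 = 0b1001111010
Split: l1_idx=4, l2_idx=7, offset=10
L1[4] = 1
L2[1][7] = 5
paddr = 5 * 16 + 10 = 90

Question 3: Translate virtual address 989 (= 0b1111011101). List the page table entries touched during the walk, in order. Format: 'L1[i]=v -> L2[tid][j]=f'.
vaddr = 989 = 0b1111011101
Split: l1_idx=7, l2_idx=5, offset=13

Answer: L1[7]=0 -> L2[0][5]=60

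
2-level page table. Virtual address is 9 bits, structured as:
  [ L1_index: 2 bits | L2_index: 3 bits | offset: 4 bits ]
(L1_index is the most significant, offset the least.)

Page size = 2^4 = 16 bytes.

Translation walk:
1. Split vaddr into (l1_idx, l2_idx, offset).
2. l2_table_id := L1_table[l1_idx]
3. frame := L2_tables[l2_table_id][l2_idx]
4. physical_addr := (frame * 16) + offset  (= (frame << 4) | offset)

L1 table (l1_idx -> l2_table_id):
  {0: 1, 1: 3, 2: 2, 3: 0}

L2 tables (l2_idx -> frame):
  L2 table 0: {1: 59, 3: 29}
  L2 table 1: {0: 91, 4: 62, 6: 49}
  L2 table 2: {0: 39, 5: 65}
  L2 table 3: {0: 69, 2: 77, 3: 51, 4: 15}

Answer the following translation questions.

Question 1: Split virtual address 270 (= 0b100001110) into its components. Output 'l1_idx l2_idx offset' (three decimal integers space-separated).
vaddr = 270 = 0b100001110
  top 2 bits -> l1_idx = 2
  next 3 bits -> l2_idx = 0
  bottom 4 bits -> offset = 14

Answer: 2 0 14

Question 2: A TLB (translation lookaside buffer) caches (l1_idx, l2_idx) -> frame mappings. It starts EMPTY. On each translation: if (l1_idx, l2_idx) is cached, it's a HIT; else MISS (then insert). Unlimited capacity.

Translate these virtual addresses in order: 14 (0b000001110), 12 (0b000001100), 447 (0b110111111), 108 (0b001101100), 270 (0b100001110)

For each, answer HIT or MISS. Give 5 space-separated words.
vaddr=14: (0,0) not in TLB -> MISS, insert
vaddr=12: (0,0) in TLB -> HIT
vaddr=447: (3,3) not in TLB -> MISS, insert
vaddr=108: (0,6) not in TLB -> MISS, insert
vaddr=270: (2,0) not in TLB -> MISS, insert

Answer: MISS HIT MISS MISS MISS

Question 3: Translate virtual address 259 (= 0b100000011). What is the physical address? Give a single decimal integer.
vaddr = 259 = 0b100000011
Split: l1_idx=2, l2_idx=0, offset=3
L1[2] = 2
L2[2][0] = 39
paddr = 39 * 16 + 3 = 627

Answer: 627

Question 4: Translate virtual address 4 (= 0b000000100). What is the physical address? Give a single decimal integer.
vaddr = 4 = 0b000000100
Split: l1_idx=0, l2_idx=0, offset=4
L1[0] = 1
L2[1][0] = 91
paddr = 91 * 16 + 4 = 1460

Answer: 1460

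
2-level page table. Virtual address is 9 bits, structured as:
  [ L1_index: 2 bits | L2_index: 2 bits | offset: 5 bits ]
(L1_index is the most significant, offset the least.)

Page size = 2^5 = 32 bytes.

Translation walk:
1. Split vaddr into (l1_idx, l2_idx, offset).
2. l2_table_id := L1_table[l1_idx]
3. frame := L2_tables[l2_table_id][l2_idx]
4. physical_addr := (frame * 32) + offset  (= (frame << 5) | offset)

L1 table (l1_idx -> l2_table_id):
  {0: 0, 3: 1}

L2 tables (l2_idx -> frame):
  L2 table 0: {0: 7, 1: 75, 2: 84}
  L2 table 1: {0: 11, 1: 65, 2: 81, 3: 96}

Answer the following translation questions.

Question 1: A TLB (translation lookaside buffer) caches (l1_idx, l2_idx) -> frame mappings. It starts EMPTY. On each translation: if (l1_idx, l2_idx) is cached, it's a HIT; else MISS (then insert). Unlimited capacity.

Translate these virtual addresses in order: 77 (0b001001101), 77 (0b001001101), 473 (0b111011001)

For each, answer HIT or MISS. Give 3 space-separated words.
vaddr=77: (0,2) not in TLB -> MISS, insert
vaddr=77: (0,2) in TLB -> HIT
vaddr=473: (3,2) not in TLB -> MISS, insert

Answer: MISS HIT MISS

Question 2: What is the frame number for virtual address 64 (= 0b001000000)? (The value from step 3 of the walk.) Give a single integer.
vaddr = 64: l1_idx=0, l2_idx=2
L1[0] = 0; L2[0][2] = 84

Answer: 84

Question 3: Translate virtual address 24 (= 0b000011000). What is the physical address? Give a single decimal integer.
vaddr = 24 = 0b000011000
Split: l1_idx=0, l2_idx=0, offset=24
L1[0] = 0
L2[0][0] = 7
paddr = 7 * 32 + 24 = 248

Answer: 248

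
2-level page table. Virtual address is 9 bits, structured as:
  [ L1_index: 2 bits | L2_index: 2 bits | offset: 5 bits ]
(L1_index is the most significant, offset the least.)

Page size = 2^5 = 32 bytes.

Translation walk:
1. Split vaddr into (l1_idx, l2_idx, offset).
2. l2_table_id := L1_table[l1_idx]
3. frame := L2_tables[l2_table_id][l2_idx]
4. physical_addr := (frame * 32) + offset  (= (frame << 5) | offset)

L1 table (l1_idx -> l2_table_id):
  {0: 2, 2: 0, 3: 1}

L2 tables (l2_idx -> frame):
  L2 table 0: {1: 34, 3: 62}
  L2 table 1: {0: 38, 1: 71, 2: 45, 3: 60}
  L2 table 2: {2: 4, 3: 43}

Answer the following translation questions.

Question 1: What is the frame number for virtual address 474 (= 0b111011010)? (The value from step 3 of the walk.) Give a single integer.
vaddr = 474: l1_idx=3, l2_idx=2
L1[3] = 1; L2[1][2] = 45

Answer: 45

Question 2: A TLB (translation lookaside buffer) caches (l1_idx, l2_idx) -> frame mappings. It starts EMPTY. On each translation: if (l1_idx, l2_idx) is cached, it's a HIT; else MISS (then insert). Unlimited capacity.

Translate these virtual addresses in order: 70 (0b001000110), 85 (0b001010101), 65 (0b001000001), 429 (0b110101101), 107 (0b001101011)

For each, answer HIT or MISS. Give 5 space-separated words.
Answer: MISS HIT HIT MISS MISS

Derivation:
vaddr=70: (0,2) not in TLB -> MISS, insert
vaddr=85: (0,2) in TLB -> HIT
vaddr=65: (0,2) in TLB -> HIT
vaddr=429: (3,1) not in TLB -> MISS, insert
vaddr=107: (0,3) not in TLB -> MISS, insert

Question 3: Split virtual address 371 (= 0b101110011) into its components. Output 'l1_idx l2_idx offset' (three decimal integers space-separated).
Answer: 2 3 19

Derivation:
vaddr = 371 = 0b101110011
  top 2 bits -> l1_idx = 2
  next 2 bits -> l2_idx = 3
  bottom 5 bits -> offset = 19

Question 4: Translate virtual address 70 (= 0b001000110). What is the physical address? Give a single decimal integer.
Answer: 134

Derivation:
vaddr = 70 = 0b001000110
Split: l1_idx=0, l2_idx=2, offset=6
L1[0] = 2
L2[2][2] = 4
paddr = 4 * 32 + 6 = 134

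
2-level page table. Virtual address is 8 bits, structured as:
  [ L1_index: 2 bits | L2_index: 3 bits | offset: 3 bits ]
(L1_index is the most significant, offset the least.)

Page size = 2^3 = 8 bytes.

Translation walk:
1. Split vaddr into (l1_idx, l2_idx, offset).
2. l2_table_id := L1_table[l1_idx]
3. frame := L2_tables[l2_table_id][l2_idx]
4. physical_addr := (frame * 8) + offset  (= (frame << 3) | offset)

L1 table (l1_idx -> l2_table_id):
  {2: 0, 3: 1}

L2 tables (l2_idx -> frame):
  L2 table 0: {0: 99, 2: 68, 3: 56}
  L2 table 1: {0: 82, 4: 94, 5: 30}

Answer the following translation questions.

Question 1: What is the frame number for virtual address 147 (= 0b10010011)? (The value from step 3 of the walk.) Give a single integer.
vaddr = 147: l1_idx=2, l2_idx=2
L1[2] = 0; L2[0][2] = 68

Answer: 68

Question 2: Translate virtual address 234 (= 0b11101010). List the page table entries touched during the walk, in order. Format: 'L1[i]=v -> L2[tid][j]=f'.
vaddr = 234 = 0b11101010
Split: l1_idx=3, l2_idx=5, offset=2

Answer: L1[3]=1 -> L2[1][5]=30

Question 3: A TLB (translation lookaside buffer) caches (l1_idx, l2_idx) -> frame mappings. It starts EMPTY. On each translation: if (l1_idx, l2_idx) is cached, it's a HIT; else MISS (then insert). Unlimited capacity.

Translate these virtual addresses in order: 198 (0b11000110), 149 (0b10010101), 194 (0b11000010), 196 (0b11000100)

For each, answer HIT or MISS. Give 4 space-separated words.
Answer: MISS MISS HIT HIT

Derivation:
vaddr=198: (3,0) not in TLB -> MISS, insert
vaddr=149: (2,2) not in TLB -> MISS, insert
vaddr=194: (3,0) in TLB -> HIT
vaddr=196: (3,0) in TLB -> HIT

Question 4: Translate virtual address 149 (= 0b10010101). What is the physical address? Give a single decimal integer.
vaddr = 149 = 0b10010101
Split: l1_idx=2, l2_idx=2, offset=5
L1[2] = 0
L2[0][2] = 68
paddr = 68 * 8 + 5 = 549

Answer: 549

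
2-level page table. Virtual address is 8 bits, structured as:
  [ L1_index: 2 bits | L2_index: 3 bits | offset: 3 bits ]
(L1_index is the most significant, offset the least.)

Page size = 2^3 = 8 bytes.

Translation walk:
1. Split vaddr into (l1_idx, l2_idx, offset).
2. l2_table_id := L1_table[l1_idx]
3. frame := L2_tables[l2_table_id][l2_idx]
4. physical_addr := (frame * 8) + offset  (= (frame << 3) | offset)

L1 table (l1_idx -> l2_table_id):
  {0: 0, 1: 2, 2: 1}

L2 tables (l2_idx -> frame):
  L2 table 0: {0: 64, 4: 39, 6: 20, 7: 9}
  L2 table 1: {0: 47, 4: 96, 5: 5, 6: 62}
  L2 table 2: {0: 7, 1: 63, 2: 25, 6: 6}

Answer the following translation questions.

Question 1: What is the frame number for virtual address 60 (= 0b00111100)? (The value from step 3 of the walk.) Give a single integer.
Answer: 9

Derivation:
vaddr = 60: l1_idx=0, l2_idx=7
L1[0] = 0; L2[0][7] = 9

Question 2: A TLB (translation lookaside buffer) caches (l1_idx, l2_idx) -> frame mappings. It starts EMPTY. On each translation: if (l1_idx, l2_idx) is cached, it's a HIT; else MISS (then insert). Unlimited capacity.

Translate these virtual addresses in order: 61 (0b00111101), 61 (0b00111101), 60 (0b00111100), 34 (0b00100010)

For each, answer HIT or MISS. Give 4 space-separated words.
Answer: MISS HIT HIT MISS

Derivation:
vaddr=61: (0,7) not in TLB -> MISS, insert
vaddr=61: (0,7) in TLB -> HIT
vaddr=60: (0,7) in TLB -> HIT
vaddr=34: (0,4) not in TLB -> MISS, insert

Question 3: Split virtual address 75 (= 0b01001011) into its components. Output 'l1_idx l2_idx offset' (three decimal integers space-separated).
Answer: 1 1 3

Derivation:
vaddr = 75 = 0b01001011
  top 2 bits -> l1_idx = 1
  next 3 bits -> l2_idx = 1
  bottom 3 bits -> offset = 3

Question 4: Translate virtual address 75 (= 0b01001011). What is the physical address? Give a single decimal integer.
vaddr = 75 = 0b01001011
Split: l1_idx=1, l2_idx=1, offset=3
L1[1] = 2
L2[2][1] = 63
paddr = 63 * 8 + 3 = 507

Answer: 507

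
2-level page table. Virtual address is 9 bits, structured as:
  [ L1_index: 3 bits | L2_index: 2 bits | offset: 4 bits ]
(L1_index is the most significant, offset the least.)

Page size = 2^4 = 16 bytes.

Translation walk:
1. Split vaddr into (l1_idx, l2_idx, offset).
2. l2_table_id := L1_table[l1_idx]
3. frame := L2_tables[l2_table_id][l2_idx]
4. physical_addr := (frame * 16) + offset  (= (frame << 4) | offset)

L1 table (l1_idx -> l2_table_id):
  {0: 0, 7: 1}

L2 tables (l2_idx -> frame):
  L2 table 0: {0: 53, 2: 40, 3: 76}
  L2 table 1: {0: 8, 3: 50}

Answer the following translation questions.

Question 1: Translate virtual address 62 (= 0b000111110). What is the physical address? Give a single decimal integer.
vaddr = 62 = 0b000111110
Split: l1_idx=0, l2_idx=3, offset=14
L1[0] = 0
L2[0][3] = 76
paddr = 76 * 16 + 14 = 1230

Answer: 1230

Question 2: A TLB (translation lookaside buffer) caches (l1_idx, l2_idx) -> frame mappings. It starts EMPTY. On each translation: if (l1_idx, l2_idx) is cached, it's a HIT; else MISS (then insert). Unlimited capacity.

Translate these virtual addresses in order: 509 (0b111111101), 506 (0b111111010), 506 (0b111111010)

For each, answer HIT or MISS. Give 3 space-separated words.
Answer: MISS HIT HIT

Derivation:
vaddr=509: (7,3) not in TLB -> MISS, insert
vaddr=506: (7,3) in TLB -> HIT
vaddr=506: (7,3) in TLB -> HIT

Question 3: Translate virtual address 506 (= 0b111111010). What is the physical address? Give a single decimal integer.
vaddr = 506 = 0b111111010
Split: l1_idx=7, l2_idx=3, offset=10
L1[7] = 1
L2[1][3] = 50
paddr = 50 * 16 + 10 = 810

Answer: 810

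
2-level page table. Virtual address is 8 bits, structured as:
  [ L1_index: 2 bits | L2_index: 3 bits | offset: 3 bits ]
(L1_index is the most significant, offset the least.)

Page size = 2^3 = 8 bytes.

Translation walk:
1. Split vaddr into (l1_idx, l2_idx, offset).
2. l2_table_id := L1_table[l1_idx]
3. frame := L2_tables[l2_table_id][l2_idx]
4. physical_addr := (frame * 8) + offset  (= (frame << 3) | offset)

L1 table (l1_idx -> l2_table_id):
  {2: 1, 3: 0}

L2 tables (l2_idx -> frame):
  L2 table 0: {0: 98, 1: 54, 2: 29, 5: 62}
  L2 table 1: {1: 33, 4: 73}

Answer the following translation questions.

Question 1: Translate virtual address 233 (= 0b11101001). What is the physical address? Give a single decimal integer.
Answer: 497

Derivation:
vaddr = 233 = 0b11101001
Split: l1_idx=3, l2_idx=5, offset=1
L1[3] = 0
L2[0][5] = 62
paddr = 62 * 8 + 1 = 497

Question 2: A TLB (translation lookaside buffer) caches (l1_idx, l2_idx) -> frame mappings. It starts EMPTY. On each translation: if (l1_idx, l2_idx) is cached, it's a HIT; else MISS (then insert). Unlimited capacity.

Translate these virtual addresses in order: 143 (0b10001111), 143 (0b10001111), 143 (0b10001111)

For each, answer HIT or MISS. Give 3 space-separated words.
Answer: MISS HIT HIT

Derivation:
vaddr=143: (2,1) not in TLB -> MISS, insert
vaddr=143: (2,1) in TLB -> HIT
vaddr=143: (2,1) in TLB -> HIT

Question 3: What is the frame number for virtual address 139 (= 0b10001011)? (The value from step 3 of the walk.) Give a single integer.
vaddr = 139: l1_idx=2, l2_idx=1
L1[2] = 1; L2[1][1] = 33

Answer: 33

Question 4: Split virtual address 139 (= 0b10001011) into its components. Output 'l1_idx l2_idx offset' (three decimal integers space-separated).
vaddr = 139 = 0b10001011
  top 2 bits -> l1_idx = 2
  next 3 bits -> l2_idx = 1
  bottom 3 bits -> offset = 3

Answer: 2 1 3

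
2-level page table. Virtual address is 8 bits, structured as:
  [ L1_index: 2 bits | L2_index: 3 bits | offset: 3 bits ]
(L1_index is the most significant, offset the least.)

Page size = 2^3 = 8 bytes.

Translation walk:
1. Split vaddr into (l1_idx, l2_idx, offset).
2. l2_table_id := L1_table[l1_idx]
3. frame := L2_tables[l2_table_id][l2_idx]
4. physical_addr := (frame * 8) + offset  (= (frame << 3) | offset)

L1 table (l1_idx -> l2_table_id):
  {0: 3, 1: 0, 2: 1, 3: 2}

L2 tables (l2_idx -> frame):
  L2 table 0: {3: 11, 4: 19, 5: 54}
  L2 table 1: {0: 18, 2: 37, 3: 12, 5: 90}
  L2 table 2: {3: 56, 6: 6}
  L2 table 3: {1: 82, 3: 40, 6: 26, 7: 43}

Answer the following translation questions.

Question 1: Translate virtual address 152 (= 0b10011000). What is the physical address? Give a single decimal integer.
Answer: 96

Derivation:
vaddr = 152 = 0b10011000
Split: l1_idx=2, l2_idx=3, offset=0
L1[2] = 1
L2[1][3] = 12
paddr = 12 * 8 + 0 = 96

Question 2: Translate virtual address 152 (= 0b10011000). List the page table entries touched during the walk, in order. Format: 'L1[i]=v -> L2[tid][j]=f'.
Answer: L1[2]=1 -> L2[1][3]=12

Derivation:
vaddr = 152 = 0b10011000
Split: l1_idx=2, l2_idx=3, offset=0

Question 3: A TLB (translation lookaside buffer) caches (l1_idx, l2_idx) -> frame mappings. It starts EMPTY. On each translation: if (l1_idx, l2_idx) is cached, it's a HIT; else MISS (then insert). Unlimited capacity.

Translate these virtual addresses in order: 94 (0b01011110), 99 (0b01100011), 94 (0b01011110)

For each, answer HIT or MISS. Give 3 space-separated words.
Answer: MISS MISS HIT

Derivation:
vaddr=94: (1,3) not in TLB -> MISS, insert
vaddr=99: (1,4) not in TLB -> MISS, insert
vaddr=94: (1,3) in TLB -> HIT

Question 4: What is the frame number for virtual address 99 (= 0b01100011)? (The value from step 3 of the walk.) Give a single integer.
Answer: 19

Derivation:
vaddr = 99: l1_idx=1, l2_idx=4
L1[1] = 0; L2[0][4] = 19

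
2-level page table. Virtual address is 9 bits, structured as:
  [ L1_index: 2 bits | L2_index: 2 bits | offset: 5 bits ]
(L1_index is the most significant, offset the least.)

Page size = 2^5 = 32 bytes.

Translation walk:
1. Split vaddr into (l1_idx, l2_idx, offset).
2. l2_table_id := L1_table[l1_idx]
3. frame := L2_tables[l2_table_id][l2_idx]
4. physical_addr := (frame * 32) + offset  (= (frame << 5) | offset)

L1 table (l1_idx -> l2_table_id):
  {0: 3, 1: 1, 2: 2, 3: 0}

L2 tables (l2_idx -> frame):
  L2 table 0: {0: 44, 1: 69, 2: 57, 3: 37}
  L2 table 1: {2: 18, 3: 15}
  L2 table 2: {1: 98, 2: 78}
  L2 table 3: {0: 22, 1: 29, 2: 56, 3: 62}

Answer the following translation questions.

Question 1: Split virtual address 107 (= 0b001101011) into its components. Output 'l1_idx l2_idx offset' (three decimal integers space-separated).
vaddr = 107 = 0b001101011
  top 2 bits -> l1_idx = 0
  next 2 bits -> l2_idx = 3
  bottom 5 bits -> offset = 11

Answer: 0 3 11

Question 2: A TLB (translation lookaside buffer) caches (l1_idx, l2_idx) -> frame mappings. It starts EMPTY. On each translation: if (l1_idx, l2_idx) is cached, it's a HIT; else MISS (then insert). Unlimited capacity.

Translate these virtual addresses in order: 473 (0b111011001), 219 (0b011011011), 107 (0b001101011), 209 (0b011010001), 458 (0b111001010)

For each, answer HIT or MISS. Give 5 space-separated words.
Answer: MISS MISS MISS HIT HIT

Derivation:
vaddr=473: (3,2) not in TLB -> MISS, insert
vaddr=219: (1,2) not in TLB -> MISS, insert
vaddr=107: (0,3) not in TLB -> MISS, insert
vaddr=209: (1,2) in TLB -> HIT
vaddr=458: (3,2) in TLB -> HIT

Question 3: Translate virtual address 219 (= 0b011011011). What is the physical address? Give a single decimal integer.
Answer: 603

Derivation:
vaddr = 219 = 0b011011011
Split: l1_idx=1, l2_idx=2, offset=27
L1[1] = 1
L2[1][2] = 18
paddr = 18 * 32 + 27 = 603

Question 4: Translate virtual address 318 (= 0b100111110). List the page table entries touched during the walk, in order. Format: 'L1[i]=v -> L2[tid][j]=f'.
vaddr = 318 = 0b100111110
Split: l1_idx=2, l2_idx=1, offset=30

Answer: L1[2]=2 -> L2[2][1]=98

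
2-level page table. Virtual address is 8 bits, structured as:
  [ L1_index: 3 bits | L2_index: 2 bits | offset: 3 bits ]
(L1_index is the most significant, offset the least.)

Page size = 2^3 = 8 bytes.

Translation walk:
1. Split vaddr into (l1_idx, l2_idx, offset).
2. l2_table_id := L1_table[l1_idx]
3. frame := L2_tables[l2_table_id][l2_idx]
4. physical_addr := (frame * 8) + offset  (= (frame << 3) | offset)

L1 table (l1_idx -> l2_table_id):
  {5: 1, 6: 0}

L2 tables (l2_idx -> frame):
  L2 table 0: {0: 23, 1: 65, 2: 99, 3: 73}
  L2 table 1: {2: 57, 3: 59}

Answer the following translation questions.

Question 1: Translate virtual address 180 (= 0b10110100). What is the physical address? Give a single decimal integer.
Answer: 460

Derivation:
vaddr = 180 = 0b10110100
Split: l1_idx=5, l2_idx=2, offset=4
L1[5] = 1
L2[1][2] = 57
paddr = 57 * 8 + 4 = 460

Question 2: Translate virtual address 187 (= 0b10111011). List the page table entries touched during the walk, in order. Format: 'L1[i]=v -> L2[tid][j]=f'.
Answer: L1[5]=1 -> L2[1][3]=59

Derivation:
vaddr = 187 = 0b10111011
Split: l1_idx=5, l2_idx=3, offset=3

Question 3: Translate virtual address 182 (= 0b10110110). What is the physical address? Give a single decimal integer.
Answer: 462

Derivation:
vaddr = 182 = 0b10110110
Split: l1_idx=5, l2_idx=2, offset=6
L1[5] = 1
L2[1][2] = 57
paddr = 57 * 8 + 6 = 462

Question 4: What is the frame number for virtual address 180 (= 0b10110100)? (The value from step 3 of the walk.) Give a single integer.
Answer: 57

Derivation:
vaddr = 180: l1_idx=5, l2_idx=2
L1[5] = 1; L2[1][2] = 57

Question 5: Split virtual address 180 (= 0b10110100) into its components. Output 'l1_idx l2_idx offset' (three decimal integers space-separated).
Answer: 5 2 4

Derivation:
vaddr = 180 = 0b10110100
  top 3 bits -> l1_idx = 5
  next 2 bits -> l2_idx = 2
  bottom 3 bits -> offset = 4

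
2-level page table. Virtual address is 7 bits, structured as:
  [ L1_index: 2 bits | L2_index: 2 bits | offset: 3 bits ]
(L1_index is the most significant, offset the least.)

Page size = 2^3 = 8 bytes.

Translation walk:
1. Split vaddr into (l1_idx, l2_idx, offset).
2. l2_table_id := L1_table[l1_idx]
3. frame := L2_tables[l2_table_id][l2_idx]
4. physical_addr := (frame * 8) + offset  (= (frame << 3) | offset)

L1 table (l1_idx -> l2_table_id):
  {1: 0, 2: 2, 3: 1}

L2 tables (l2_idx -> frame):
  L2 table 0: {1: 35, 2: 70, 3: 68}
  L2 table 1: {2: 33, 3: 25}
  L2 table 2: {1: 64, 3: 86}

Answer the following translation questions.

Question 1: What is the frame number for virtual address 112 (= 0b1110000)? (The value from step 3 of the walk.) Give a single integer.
vaddr = 112: l1_idx=3, l2_idx=2
L1[3] = 1; L2[1][2] = 33

Answer: 33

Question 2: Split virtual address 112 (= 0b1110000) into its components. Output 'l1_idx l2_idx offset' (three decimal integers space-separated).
Answer: 3 2 0

Derivation:
vaddr = 112 = 0b1110000
  top 2 bits -> l1_idx = 3
  next 2 bits -> l2_idx = 2
  bottom 3 bits -> offset = 0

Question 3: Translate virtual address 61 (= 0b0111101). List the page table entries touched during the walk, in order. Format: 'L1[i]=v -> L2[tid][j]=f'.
vaddr = 61 = 0b0111101
Split: l1_idx=1, l2_idx=3, offset=5

Answer: L1[1]=0 -> L2[0][3]=68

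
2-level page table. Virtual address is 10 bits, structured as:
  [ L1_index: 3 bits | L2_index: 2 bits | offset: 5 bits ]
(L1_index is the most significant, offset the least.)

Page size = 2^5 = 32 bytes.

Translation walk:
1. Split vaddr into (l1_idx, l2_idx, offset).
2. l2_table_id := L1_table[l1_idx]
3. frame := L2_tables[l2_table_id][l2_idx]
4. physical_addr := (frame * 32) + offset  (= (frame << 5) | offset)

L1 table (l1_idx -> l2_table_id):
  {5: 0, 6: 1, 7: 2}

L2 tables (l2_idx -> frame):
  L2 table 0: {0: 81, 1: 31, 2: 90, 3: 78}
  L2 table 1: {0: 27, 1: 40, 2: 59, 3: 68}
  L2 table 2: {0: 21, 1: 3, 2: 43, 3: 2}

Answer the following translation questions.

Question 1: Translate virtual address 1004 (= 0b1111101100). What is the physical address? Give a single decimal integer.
vaddr = 1004 = 0b1111101100
Split: l1_idx=7, l2_idx=3, offset=12
L1[7] = 2
L2[2][3] = 2
paddr = 2 * 32 + 12 = 76

Answer: 76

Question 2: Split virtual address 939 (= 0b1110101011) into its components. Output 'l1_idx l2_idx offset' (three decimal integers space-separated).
Answer: 7 1 11

Derivation:
vaddr = 939 = 0b1110101011
  top 3 bits -> l1_idx = 7
  next 2 bits -> l2_idx = 1
  bottom 5 bits -> offset = 11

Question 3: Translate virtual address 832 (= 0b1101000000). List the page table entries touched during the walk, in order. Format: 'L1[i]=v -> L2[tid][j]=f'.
vaddr = 832 = 0b1101000000
Split: l1_idx=6, l2_idx=2, offset=0

Answer: L1[6]=1 -> L2[1][2]=59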